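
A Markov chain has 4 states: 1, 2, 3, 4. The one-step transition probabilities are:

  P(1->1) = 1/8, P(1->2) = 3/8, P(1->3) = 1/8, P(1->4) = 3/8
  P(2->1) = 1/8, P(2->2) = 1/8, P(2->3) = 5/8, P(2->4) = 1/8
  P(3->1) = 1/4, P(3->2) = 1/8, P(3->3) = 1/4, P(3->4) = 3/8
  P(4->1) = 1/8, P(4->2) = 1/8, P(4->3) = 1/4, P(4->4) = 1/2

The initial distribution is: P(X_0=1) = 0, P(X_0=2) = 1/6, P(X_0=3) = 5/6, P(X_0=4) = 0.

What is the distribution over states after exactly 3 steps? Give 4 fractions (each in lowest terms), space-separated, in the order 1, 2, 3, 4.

Answer: 487/3072 85/512 305/1024 145/384

Derivation:
Propagating the distribution step by step (d_{t+1} = d_t * P):
d_0 = (1=0, 2=1/6, 3=5/6, 4=0)
  d_1[1] = 0*1/8 + 1/6*1/8 + 5/6*1/4 + 0*1/8 = 11/48
  d_1[2] = 0*3/8 + 1/6*1/8 + 5/6*1/8 + 0*1/8 = 1/8
  d_1[3] = 0*1/8 + 1/6*5/8 + 5/6*1/4 + 0*1/4 = 5/16
  d_1[4] = 0*3/8 + 1/6*1/8 + 5/6*3/8 + 0*1/2 = 1/3
d_1 = (1=11/48, 2=1/8, 3=5/16, 4=1/3)
  d_2[1] = 11/48*1/8 + 1/8*1/8 + 5/16*1/4 + 1/3*1/8 = 21/128
  d_2[2] = 11/48*3/8 + 1/8*1/8 + 5/16*1/8 + 1/3*1/8 = 35/192
  d_2[3] = 11/48*1/8 + 1/8*5/8 + 5/16*1/4 + 1/3*1/4 = 103/384
  d_2[4] = 11/48*3/8 + 1/8*1/8 + 5/16*3/8 + 1/3*1/2 = 37/96
d_2 = (1=21/128, 2=35/192, 3=103/384, 4=37/96)
  d_3[1] = 21/128*1/8 + 35/192*1/8 + 103/384*1/4 + 37/96*1/8 = 487/3072
  d_3[2] = 21/128*3/8 + 35/192*1/8 + 103/384*1/8 + 37/96*1/8 = 85/512
  d_3[3] = 21/128*1/8 + 35/192*5/8 + 103/384*1/4 + 37/96*1/4 = 305/1024
  d_3[4] = 21/128*3/8 + 35/192*1/8 + 103/384*3/8 + 37/96*1/2 = 145/384
d_3 = (1=487/3072, 2=85/512, 3=305/1024, 4=145/384)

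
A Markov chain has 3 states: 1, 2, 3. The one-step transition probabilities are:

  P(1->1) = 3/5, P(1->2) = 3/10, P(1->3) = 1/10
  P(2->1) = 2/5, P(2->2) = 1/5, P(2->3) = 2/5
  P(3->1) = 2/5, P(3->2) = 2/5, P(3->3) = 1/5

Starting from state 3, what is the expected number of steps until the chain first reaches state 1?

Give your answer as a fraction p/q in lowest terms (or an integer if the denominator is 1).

Let h_i = expected steps to first reach 1 from state i.
Boundary: h_1 = 0.
First-step equations for the other states:
  h_2 = 1 + 2/5*h_1 + 1/5*h_2 + 2/5*h_3
  h_3 = 1 + 2/5*h_1 + 2/5*h_2 + 1/5*h_3

Substituting h_1 = 0 and rearranging gives the linear system (I - Q) h = 1:
  [4/5, -2/5] . (h_2, h_3) = 1
  [-2/5, 4/5] . (h_2, h_3) = 1

Solving yields:
  h_2 = 5/2
  h_3 = 5/2

Starting state is 3, so the expected hitting time is h_3 = 5/2.

Answer: 5/2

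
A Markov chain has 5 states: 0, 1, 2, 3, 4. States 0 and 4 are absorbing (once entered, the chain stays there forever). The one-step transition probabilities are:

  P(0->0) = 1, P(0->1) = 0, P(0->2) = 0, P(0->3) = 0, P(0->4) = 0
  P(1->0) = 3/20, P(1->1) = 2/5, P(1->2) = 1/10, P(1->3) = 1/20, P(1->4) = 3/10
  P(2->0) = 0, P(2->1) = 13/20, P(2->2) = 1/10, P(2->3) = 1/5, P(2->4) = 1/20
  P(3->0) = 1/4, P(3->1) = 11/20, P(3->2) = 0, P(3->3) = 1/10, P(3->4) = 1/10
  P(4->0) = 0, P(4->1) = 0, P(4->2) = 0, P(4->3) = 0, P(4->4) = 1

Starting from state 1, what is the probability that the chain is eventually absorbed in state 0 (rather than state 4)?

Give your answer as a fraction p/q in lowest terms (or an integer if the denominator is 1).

Answer: 551/1567

Derivation:
Let a_i = P(absorbed in 0 | start in state i).
Boundary conditions: a_0 = 1, a_4 = 0.
For each transient state i, a_i = sum_j P(i->j) * a_j:
  a_1 = 3/20*a_0 + 2/5*a_1 + 1/10*a_2 + 1/20*a_3 + 3/10*a_4
  a_2 = 0*a_0 + 13/20*a_1 + 1/10*a_2 + 1/5*a_3 + 1/20*a_4
  a_3 = 1/4*a_0 + 11/20*a_1 + 0*a_2 + 1/10*a_3 + 1/10*a_4

Substituting a_0 = 1 and a_4 = 0, rearrange to (I - Q) a = r where r[i] = P(i -> 0):
  [3/5, -1/10, -1/20] . (a_1, a_2, a_3) = 3/20
  [-13/20, 9/10, -1/5] . (a_1, a_2, a_3) = 0
  [-11/20, 0, 9/10] . (a_1, a_2, a_3) = 1/4

Solving yields:
  a_1 = 551/1567
  a_2 = 1139/3134
  a_3 = 772/1567

Starting state is 1, so the absorption probability is a_1 = 551/1567.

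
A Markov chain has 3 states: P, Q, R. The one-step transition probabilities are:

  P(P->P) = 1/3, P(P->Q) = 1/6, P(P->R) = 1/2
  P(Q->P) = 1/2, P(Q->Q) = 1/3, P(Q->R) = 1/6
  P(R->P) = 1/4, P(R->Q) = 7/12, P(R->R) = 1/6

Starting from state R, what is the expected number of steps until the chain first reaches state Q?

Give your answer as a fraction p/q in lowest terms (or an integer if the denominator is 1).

Answer: 66/31

Derivation:
Let h_i = expected steps to first reach Q from state i.
Boundary: h_Q = 0.
First-step equations for the other states:
  h_P = 1 + 1/3*h_P + 1/6*h_Q + 1/2*h_R
  h_R = 1 + 1/4*h_P + 7/12*h_Q + 1/6*h_R

Substituting h_Q = 0 and rearranging gives the linear system (I - Q) h = 1:
  [2/3, -1/2] . (h_P, h_R) = 1
  [-1/4, 5/6] . (h_P, h_R) = 1

Solving yields:
  h_P = 96/31
  h_R = 66/31

Starting state is R, so the expected hitting time is h_R = 66/31.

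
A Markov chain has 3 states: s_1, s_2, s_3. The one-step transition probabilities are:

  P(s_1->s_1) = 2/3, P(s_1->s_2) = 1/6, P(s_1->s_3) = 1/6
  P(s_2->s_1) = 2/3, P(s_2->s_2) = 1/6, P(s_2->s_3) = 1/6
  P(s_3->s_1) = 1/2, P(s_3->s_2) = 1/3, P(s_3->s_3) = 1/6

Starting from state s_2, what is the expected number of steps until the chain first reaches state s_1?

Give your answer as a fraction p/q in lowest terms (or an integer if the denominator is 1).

Let h_i = expected steps to first reach s_1 from state i.
Boundary: h_s_1 = 0.
First-step equations for the other states:
  h_s_2 = 1 + 2/3*h_s_1 + 1/6*h_s_2 + 1/6*h_s_3
  h_s_3 = 1 + 1/2*h_s_1 + 1/3*h_s_2 + 1/6*h_s_3

Substituting h_s_1 = 0 and rearranging gives the linear system (I - Q) h = 1:
  [5/6, -1/6] . (h_s_2, h_s_3) = 1
  [-1/3, 5/6] . (h_s_2, h_s_3) = 1

Solving yields:
  h_s_2 = 36/23
  h_s_3 = 42/23

Starting state is s_2, so the expected hitting time is h_s_2 = 36/23.

Answer: 36/23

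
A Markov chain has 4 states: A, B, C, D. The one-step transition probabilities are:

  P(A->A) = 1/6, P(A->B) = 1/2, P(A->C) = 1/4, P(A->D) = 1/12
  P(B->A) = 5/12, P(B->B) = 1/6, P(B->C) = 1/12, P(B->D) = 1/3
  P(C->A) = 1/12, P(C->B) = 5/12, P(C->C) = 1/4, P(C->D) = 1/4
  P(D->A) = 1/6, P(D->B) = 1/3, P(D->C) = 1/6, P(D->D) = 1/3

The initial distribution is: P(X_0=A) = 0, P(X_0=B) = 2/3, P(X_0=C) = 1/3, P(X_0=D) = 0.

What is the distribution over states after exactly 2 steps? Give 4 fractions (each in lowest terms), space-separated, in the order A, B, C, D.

Propagating the distribution step by step (d_{t+1} = d_t * P):
d_0 = (A=0, B=2/3, C=1/3, D=0)
  d_1[A] = 0*1/6 + 2/3*5/12 + 1/3*1/12 + 0*1/6 = 11/36
  d_1[B] = 0*1/2 + 2/3*1/6 + 1/3*5/12 + 0*1/3 = 1/4
  d_1[C] = 0*1/4 + 2/3*1/12 + 1/3*1/4 + 0*1/6 = 5/36
  d_1[D] = 0*1/12 + 2/3*1/3 + 1/3*1/4 + 0*1/3 = 11/36
d_1 = (A=11/36, B=1/4, C=5/36, D=11/36)
  d_2[A] = 11/36*1/6 + 1/4*5/12 + 5/36*1/12 + 11/36*1/6 = 47/216
  d_2[B] = 11/36*1/2 + 1/4*1/6 + 5/36*5/12 + 11/36*1/3 = 17/48
  d_2[C] = 11/36*1/4 + 1/4*1/12 + 5/36*1/4 + 11/36*1/6 = 79/432
  d_2[D] = 11/36*1/12 + 1/4*1/3 + 5/36*1/4 + 11/36*1/3 = 53/216
d_2 = (A=47/216, B=17/48, C=79/432, D=53/216)

Answer: 47/216 17/48 79/432 53/216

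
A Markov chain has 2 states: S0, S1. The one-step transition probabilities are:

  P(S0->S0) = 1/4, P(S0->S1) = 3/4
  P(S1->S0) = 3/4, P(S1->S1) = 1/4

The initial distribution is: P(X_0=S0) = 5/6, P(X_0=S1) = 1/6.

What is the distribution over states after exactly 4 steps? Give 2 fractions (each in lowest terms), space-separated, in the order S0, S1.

Answer: 25/48 23/48

Derivation:
Propagating the distribution step by step (d_{t+1} = d_t * P):
d_0 = (S0=5/6, S1=1/6)
  d_1[S0] = 5/6*1/4 + 1/6*3/4 = 1/3
  d_1[S1] = 5/6*3/4 + 1/6*1/4 = 2/3
d_1 = (S0=1/3, S1=2/3)
  d_2[S0] = 1/3*1/4 + 2/3*3/4 = 7/12
  d_2[S1] = 1/3*3/4 + 2/3*1/4 = 5/12
d_2 = (S0=7/12, S1=5/12)
  d_3[S0] = 7/12*1/4 + 5/12*3/4 = 11/24
  d_3[S1] = 7/12*3/4 + 5/12*1/4 = 13/24
d_3 = (S0=11/24, S1=13/24)
  d_4[S0] = 11/24*1/4 + 13/24*3/4 = 25/48
  d_4[S1] = 11/24*3/4 + 13/24*1/4 = 23/48
d_4 = (S0=25/48, S1=23/48)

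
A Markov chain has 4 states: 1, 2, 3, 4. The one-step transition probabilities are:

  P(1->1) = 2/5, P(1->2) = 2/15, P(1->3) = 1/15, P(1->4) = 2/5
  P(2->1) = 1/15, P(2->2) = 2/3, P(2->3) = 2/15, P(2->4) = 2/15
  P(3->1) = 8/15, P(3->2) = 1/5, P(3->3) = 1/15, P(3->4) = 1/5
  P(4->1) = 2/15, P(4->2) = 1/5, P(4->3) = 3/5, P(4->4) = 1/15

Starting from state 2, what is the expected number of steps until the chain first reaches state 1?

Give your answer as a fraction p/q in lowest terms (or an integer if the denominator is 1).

Let h_i = expected steps to first reach 1 from state i.
Boundary: h_1 = 0.
First-step equations for the other states:
  h_2 = 1 + 1/15*h_1 + 2/3*h_2 + 2/15*h_3 + 2/15*h_4
  h_3 = 1 + 8/15*h_1 + 1/5*h_2 + 1/15*h_3 + 1/5*h_4
  h_4 = 1 + 2/15*h_1 + 1/5*h_2 + 3/5*h_3 + 1/15*h_4

Substituting h_1 = 0 and rearranging gives the linear system (I - Q) h = 1:
  [1/3, -2/15, -2/15] . (h_2, h_3, h_4) = 1
  [-1/5, 14/15, -1/5] . (h_2, h_3, h_4) = 1
  [-1/5, -3/5, 14/15] . (h_2, h_3, h_4) = 1

Solving yields:
  h_2 = 747/121
  h_3 = 408/121
  h_4 = 552/121

Starting state is 2, so the expected hitting time is h_2 = 747/121.

Answer: 747/121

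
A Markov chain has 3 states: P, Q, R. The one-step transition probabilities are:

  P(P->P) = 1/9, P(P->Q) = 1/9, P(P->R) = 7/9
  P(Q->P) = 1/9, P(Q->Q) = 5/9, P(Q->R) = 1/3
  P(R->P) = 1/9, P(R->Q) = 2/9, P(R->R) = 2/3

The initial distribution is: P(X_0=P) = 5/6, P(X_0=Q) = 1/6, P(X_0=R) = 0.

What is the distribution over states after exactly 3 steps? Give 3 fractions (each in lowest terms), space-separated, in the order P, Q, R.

Propagating the distribution step by step (d_{t+1} = d_t * P):
d_0 = (P=5/6, Q=1/6, R=0)
  d_1[P] = 5/6*1/9 + 1/6*1/9 + 0*1/9 = 1/9
  d_1[Q] = 5/6*1/9 + 1/6*5/9 + 0*2/9 = 5/27
  d_1[R] = 5/6*7/9 + 1/6*1/3 + 0*2/3 = 19/27
d_1 = (P=1/9, Q=5/27, R=19/27)
  d_2[P] = 1/9*1/9 + 5/27*1/9 + 19/27*1/9 = 1/9
  d_2[Q] = 1/9*1/9 + 5/27*5/9 + 19/27*2/9 = 22/81
  d_2[R] = 1/9*7/9 + 5/27*1/3 + 19/27*2/3 = 50/81
d_2 = (P=1/9, Q=22/81, R=50/81)
  d_3[P] = 1/9*1/9 + 22/81*1/9 + 50/81*1/9 = 1/9
  d_3[Q] = 1/9*1/9 + 22/81*5/9 + 50/81*2/9 = 73/243
  d_3[R] = 1/9*7/9 + 22/81*1/3 + 50/81*2/3 = 143/243
d_3 = (P=1/9, Q=73/243, R=143/243)

Answer: 1/9 73/243 143/243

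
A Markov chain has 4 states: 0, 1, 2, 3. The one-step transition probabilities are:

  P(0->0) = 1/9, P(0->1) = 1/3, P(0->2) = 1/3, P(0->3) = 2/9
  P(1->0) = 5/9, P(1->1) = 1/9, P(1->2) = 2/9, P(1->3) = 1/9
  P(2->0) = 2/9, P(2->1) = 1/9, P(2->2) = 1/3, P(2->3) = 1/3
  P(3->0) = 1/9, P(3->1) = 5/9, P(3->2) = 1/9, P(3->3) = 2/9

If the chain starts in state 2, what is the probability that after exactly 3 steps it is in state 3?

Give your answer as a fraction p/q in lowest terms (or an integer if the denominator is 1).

Answer: 157/729

Derivation:
Computing P^3 by repeated multiplication:
P^1 =
  0: [1/9, 1/3, 1/3, 2/9]
  1: [5/9, 1/9, 2/9, 1/9]
  2: [2/9, 1/9, 1/3, 1/3]
  3: [1/9, 5/9, 1/9, 2/9]
P^2 =
  0: [8/27, 19/81, 20/81, 2/9]
  1: [5/27, 23/81, 8/27, 19/81]
  2: [16/81, 25/81, 20/81, 20/81]
  3: [10/27, 19/81, 2/9, 14/81]
P^3 =
  0: [59/243, 67/243, 188/729, 163/729]
  1: [197/729, 187/729, 182/729, 163/729]
  2: [67/243, 193/729, 178/729, 157/729]
  3: [175/729, 197/729, 196/729, 161/729]

(P^3)[2 -> 3] = 157/729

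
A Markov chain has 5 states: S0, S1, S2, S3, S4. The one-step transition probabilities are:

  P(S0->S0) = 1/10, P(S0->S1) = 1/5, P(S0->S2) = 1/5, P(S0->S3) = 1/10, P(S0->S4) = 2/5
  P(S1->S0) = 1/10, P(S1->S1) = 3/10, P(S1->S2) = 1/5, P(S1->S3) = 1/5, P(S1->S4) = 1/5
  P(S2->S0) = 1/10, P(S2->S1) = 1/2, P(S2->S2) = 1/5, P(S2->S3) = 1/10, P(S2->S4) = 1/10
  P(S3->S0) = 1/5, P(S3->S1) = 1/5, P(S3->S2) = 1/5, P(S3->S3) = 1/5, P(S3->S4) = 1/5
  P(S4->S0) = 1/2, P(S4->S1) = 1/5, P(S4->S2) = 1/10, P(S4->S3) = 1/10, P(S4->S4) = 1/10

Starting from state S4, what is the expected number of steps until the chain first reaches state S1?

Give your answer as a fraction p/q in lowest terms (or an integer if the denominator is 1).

Let h_i = expected steps to first reach S1 from state i.
Boundary: h_S1 = 0.
First-step equations for the other states:
  h_S0 = 1 + 1/10*h_S0 + 1/5*h_S1 + 1/5*h_S2 + 1/10*h_S3 + 2/5*h_S4
  h_S2 = 1 + 1/10*h_S0 + 1/2*h_S1 + 1/5*h_S2 + 1/10*h_S3 + 1/10*h_S4
  h_S3 = 1 + 1/5*h_S0 + 1/5*h_S1 + 1/5*h_S2 + 1/5*h_S3 + 1/5*h_S4
  h_S4 = 1 + 1/2*h_S0 + 1/5*h_S1 + 1/10*h_S2 + 1/10*h_S3 + 1/10*h_S4

Substituting h_S1 = 0 and rearranging gives the linear system (I - Q) h = 1:
  [9/10, -1/5, -1/10, -2/5] . (h_S0, h_S2, h_S3, h_S4) = 1
  [-1/10, 4/5, -1/10, -1/10] . (h_S0, h_S2, h_S3, h_S4) = 1
  [-1/5, -1/5, 4/5, -1/5] . (h_S0, h_S2, h_S3, h_S4) = 1
  [-1/2, -1/10, -1/10, 9/10] . (h_S0, h_S2, h_S3, h_S4) = 1

Solving yields:
  h_S0 = 1905/481
  h_S2 = 1320/481
  h_S3 = 1895/481
  h_S4 = 150/37

Starting state is S4, so the expected hitting time is h_S4 = 150/37.

Answer: 150/37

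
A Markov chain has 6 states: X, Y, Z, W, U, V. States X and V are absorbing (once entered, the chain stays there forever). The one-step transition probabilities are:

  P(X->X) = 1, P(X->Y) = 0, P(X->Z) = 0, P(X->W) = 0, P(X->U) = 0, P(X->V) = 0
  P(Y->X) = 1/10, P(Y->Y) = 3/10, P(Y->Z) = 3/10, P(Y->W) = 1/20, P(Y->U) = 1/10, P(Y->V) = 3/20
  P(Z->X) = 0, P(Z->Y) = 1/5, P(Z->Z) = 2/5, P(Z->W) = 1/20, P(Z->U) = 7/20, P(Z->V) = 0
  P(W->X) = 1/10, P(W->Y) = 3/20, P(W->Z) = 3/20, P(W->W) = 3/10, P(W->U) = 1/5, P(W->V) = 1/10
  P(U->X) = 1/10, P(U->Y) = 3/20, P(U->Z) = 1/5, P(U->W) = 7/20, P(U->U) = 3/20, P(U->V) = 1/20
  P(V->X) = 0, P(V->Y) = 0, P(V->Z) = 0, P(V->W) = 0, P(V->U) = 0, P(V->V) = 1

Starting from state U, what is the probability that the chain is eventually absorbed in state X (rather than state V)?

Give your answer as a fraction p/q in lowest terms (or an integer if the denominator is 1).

Let a_i = P(absorbed in X | start in state i).
Boundary conditions: a_X = 1, a_V = 0.
For each transient state i, a_i = sum_j P(i->j) * a_j:
  a_Y = 1/10*a_X + 3/10*a_Y + 3/10*a_Z + 1/20*a_W + 1/10*a_U + 3/20*a_V
  a_Z = 0*a_X + 1/5*a_Y + 2/5*a_Z + 1/20*a_W + 7/20*a_U + 0*a_V
  a_W = 1/10*a_X + 3/20*a_Y + 3/20*a_Z + 3/10*a_W + 1/5*a_U + 1/10*a_V
  a_U = 1/10*a_X + 3/20*a_Y + 1/5*a_Z + 7/20*a_W + 3/20*a_U + 1/20*a_V

Substituting a_X = 1 and a_V = 0, rearrange to (I - Q) a = r where r[i] = P(i -> X):
  [7/10, -3/10, -1/20, -1/10] . (a_Y, a_Z, a_W, a_U) = 1/10
  [-1/5, 3/5, -1/20, -7/20] . (a_Y, a_Z, a_W, a_U) = 0
  [-3/20, -3/20, 7/10, -1/5] . (a_Y, a_Z, a_W, a_U) = 1/10
  [-3/20, -1/5, -7/20, 17/20] . (a_Y, a_Z, a_W, a_U) = 1/10

Solving yields:
  a_Y = 7346/15595
  a_Z = 7896/15595
  a_W = 7842/15595
  a_U = 8218/15595

Starting state is U, so the absorption probability is a_U = 8218/15595.

Answer: 8218/15595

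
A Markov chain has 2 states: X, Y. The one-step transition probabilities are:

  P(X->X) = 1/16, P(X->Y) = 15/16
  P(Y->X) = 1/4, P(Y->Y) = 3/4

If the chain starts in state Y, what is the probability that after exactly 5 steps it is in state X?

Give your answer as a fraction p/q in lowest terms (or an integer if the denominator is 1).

Answer: 55201/262144

Derivation:
Computing P^5 by repeated multiplication:
P^1 =
  X: [1/16, 15/16]
  Y: [1/4, 3/4]
P^2 =
  X: [61/256, 195/256]
  Y: [13/64, 51/64]
P^3 =
  X: [841/4096, 3255/4096]
  Y: [217/1024, 807/1024]
P^4 =
  X: [13861/65536, 51675/65536]
  Y: [3445/16384, 12939/16384]
P^5 =
  X: [220561/1048576, 828015/1048576]
  Y: [55201/262144, 206943/262144]

(P^5)[Y -> X] = 55201/262144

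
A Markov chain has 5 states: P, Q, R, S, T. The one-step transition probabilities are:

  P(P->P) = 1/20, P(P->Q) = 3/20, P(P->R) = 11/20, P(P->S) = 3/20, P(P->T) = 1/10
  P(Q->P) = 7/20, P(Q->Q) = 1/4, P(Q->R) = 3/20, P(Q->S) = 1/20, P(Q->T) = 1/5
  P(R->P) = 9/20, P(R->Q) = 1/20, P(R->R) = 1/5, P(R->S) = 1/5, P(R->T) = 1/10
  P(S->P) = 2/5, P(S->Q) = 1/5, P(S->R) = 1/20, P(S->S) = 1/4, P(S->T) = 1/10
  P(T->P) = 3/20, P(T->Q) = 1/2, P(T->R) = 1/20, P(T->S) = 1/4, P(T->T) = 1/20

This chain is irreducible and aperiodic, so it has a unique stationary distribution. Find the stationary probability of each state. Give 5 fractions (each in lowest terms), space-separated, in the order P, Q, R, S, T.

Answer: 4871/17575 16978/87875 21493/87875 15063/87875 9986/87875

Derivation:
The stationary distribution satisfies pi = pi * P, i.e.:
  pi_P = 1/20*pi_P + 7/20*pi_Q + 9/20*pi_R + 2/5*pi_S + 3/20*pi_T
  pi_Q = 3/20*pi_P + 1/4*pi_Q + 1/20*pi_R + 1/5*pi_S + 1/2*pi_T
  pi_R = 11/20*pi_P + 3/20*pi_Q + 1/5*pi_R + 1/20*pi_S + 1/20*pi_T
  pi_S = 3/20*pi_P + 1/20*pi_Q + 1/5*pi_R + 1/4*pi_S + 1/4*pi_T
  pi_T = 1/10*pi_P + 1/5*pi_Q + 1/10*pi_R + 1/10*pi_S + 1/20*pi_T
with normalization: pi_P + pi_Q + pi_R + pi_S + pi_T = 1.

Using the first 4 balance equations plus normalization, the linear system A*pi = b is:
  [-19/20, 7/20, 9/20, 2/5, 3/20] . pi = 0
  [3/20, -3/4, 1/20, 1/5, 1/2] . pi = 0
  [11/20, 3/20, -4/5, 1/20, 1/20] . pi = 0
  [3/20, 1/20, 1/5, -3/4, 1/4] . pi = 0
  [1, 1, 1, 1, 1] . pi = 1

Solving yields:
  pi_P = 4871/17575
  pi_Q = 16978/87875
  pi_R = 21493/87875
  pi_S = 15063/87875
  pi_T = 9986/87875

Verification (pi * P):
  4871/17575*1/20 + 16978/87875*7/20 + 21493/87875*9/20 + 15063/87875*2/5 + 9986/87875*3/20 = 4871/17575 = pi_P  (ok)
  4871/17575*3/20 + 16978/87875*1/4 + 21493/87875*1/20 + 15063/87875*1/5 + 9986/87875*1/2 = 16978/87875 = pi_Q  (ok)
  4871/17575*11/20 + 16978/87875*3/20 + 21493/87875*1/5 + 15063/87875*1/20 + 9986/87875*1/20 = 21493/87875 = pi_R  (ok)
  4871/17575*3/20 + 16978/87875*1/20 + 21493/87875*1/5 + 15063/87875*1/4 + 9986/87875*1/4 = 15063/87875 = pi_S  (ok)
  4871/17575*1/10 + 16978/87875*1/5 + 21493/87875*1/10 + 15063/87875*1/10 + 9986/87875*1/20 = 9986/87875 = pi_T  (ok)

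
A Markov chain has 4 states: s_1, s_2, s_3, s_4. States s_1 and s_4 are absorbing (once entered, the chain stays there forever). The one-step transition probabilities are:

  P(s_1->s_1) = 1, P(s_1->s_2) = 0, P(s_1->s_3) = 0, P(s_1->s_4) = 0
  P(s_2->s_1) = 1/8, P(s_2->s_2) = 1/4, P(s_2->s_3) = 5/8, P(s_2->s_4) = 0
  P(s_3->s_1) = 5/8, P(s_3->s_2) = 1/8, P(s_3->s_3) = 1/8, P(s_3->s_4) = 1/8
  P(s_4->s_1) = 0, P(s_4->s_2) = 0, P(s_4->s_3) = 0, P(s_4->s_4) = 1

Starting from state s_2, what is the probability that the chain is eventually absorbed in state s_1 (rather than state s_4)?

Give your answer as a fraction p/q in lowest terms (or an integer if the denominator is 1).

Let a_i = P(absorbed in s_1 | start in state i).
Boundary conditions: a_s_1 = 1, a_s_4 = 0.
For each transient state i, a_i = sum_j P(i->j) * a_j:
  a_s_2 = 1/8*a_s_1 + 1/4*a_s_2 + 5/8*a_s_3 + 0*a_s_4
  a_s_3 = 5/8*a_s_1 + 1/8*a_s_2 + 1/8*a_s_3 + 1/8*a_s_4

Substituting a_s_1 = 1 and a_s_4 = 0, rearrange to (I - Q) a = r where r[i] = P(i -> s_1):
  [3/4, -5/8] . (a_s_2, a_s_3) = 1/8
  [-1/8, 7/8] . (a_s_2, a_s_3) = 5/8

Solving yields:
  a_s_2 = 32/37
  a_s_3 = 31/37

Starting state is s_2, so the absorption probability is a_s_2 = 32/37.

Answer: 32/37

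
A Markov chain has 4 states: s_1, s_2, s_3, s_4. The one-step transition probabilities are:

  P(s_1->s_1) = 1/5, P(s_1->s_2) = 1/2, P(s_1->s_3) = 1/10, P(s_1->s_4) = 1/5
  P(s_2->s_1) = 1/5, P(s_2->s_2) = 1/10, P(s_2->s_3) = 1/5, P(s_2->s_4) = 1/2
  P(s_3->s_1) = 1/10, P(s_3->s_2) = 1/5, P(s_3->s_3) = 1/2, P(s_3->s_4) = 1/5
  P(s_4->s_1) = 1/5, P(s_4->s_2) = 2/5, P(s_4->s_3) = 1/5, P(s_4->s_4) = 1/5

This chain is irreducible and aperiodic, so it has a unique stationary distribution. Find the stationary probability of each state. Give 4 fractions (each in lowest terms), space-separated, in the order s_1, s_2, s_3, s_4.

The stationary distribution satisfies pi = pi * P, i.e.:
  pi_s_1 = 1/5*pi_s_1 + 1/5*pi_s_2 + 1/10*pi_s_3 + 1/5*pi_s_4
  pi_s_2 = 1/2*pi_s_1 + 1/10*pi_s_2 + 1/5*pi_s_3 + 2/5*pi_s_4
  pi_s_3 = 1/10*pi_s_1 + 1/5*pi_s_2 + 1/2*pi_s_3 + 1/5*pi_s_4
  pi_s_4 = 1/5*pi_s_1 + 1/2*pi_s_2 + 1/5*pi_s_3 + 1/5*pi_s_4
with normalization: pi_s_1 + pi_s_2 + pi_s_3 + pi_s_4 = 1.

Using the first 3 balance equations plus normalization, the linear system A*pi = b is:
  [-4/5, 1/5, 1/10, 1/5] . pi = 0
  [1/2, -9/10, 1/5, 2/5] . pi = 0
  [1/10, 1/5, -1/2, 1/5] . pi = 0
  [1, 1, 1, 1] . pi = 1

Solving yields:
  pi_s_1 = 4/23
  pi_s_2 = 84/299
  pi_s_3 = 6/23
  pi_s_4 = 85/299

Verification (pi * P):
  4/23*1/5 + 84/299*1/5 + 6/23*1/10 + 85/299*1/5 = 4/23 = pi_s_1  (ok)
  4/23*1/2 + 84/299*1/10 + 6/23*1/5 + 85/299*2/5 = 84/299 = pi_s_2  (ok)
  4/23*1/10 + 84/299*1/5 + 6/23*1/2 + 85/299*1/5 = 6/23 = pi_s_3  (ok)
  4/23*1/5 + 84/299*1/2 + 6/23*1/5 + 85/299*1/5 = 85/299 = pi_s_4  (ok)

Answer: 4/23 84/299 6/23 85/299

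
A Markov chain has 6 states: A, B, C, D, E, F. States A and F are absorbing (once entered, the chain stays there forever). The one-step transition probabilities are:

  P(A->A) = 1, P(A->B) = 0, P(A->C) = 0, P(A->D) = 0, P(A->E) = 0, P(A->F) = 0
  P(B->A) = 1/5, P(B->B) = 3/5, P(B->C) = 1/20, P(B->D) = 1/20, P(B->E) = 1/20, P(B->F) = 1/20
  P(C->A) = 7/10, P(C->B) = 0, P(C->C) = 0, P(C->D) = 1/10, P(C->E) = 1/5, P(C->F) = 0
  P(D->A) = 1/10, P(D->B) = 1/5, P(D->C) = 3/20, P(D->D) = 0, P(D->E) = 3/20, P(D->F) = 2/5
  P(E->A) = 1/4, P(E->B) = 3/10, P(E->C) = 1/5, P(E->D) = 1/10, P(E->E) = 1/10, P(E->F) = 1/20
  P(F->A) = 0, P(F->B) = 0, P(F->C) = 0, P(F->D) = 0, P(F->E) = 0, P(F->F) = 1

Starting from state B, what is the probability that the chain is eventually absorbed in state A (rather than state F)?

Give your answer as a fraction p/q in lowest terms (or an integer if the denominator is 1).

Let a_i = P(absorbed in A | start in state i).
Boundary conditions: a_A = 1, a_F = 0.
For each transient state i, a_i = sum_j P(i->j) * a_j:
  a_B = 1/5*a_A + 3/5*a_B + 1/20*a_C + 1/20*a_D + 1/20*a_E + 1/20*a_F
  a_C = 7/10*a_A + 0*a_B + 0*a_C + 1/10*a_D + 1/5*a_E + 0*a_F
  a_D = 1/10*a_A + 1/5*a_B + 3/20*a_C + 0*a_D + 3/20*a_E + 2/5*a_F
  a_E = 1/4*a_A + 3/10*a_B + 1/5*a_C + 1/10*a_D + 1/10*a_E + 1/20*a_F

Substituting a_A = 1 and a_F = 0, rearrange to (I - Q) a = r where r[i] = P(i -> A):
  [2/5, -1/20, -1/20, -1/20] . (a_B, a_C, a_D, a_E) = 1/5
  [0, 1, -1/10, -1/5] . (a_B, a_C, a_D, a_E) = 7/10
  [-1/5, -3/20, 1, -3/20] . (a_B, a_C, a_D, a_E) = 1/10
  [-3/10, -1/5, -1/10, 9/10] . (a_B, a_C, a_D, a_E) = 1/4

Solving yields:
  a_B = 9283/11944
  a_C = 10873/11944
  a_D = 1527/2986
  a_E = 9507/11944

Starting state is B, so the absorption probability is a_B = 9283/11944.

Answer: 9283/11944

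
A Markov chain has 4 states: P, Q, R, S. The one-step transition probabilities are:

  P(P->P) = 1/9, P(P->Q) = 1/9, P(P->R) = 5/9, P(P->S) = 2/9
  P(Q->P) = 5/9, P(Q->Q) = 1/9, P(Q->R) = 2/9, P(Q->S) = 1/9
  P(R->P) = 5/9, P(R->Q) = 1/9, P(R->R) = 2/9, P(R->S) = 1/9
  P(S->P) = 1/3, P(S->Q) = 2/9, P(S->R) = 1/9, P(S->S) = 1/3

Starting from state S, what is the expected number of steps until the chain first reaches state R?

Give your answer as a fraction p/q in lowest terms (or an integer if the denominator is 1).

Let h_i = expected steps to first reach R from state i.
Boundary: h_R = 0.
First-step equations for the other states:
  h_P = 1 + 1/9*h_P + 1/9*h_Q + 5/9*h_R + 2/9*h_S
  h_Q = 1 + 5/9*h_P + 1/9*h_Q + 2/9*h_R + 1/9*h_S
  h_S = 1 + 1/3*h_P + 2/9*h_Q + 1/9*h_R + 1/3*h_S

Substituting h_R = 0 and rearranging gives the linear system (I - Q) h = 1:
  [8/9, -1/9, -2/9] . (h_P, h_Q, h_S) = 1
  [-5/9, 8/9, -1/9] . (h_P, h_Q, h_S) = 1
  [-1/3, -2/9, 2/3] . (h_P, h_Q, h_S) = 1

Solving yields:
  h_P = 219/89
  h_Q = 279/89
  h_S = 336/89

Starting state is S, so the expected hitting time is h_S = 336/89.

Answer: 336/89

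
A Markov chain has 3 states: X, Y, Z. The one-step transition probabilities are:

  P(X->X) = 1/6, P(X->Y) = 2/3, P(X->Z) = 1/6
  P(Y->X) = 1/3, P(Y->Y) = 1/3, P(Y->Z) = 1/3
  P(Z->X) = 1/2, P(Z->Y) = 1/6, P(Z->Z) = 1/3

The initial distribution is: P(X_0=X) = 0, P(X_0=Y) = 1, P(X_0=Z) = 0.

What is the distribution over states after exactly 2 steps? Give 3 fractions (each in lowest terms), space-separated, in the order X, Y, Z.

Propagating the distribution step by step (d_{t+1} = d_t * P):
d_0 = (X=0, Y=1, Z=0)
  d_1[X] = 0*1/6 + 1*1/3 + 0*1/2 = 1/3
  d_1[Y] = 0*2/3 + 1*1/3 + 0*1/6 = 1/3
  d_1[Z] = 0*1/6 + 1*1/3 + 0*1/3 = 1/3
d_1 = (X=1/3, Y=1/3, Z=1/3)
  d_2[X] = 1/3*1/6 + 1/3*1/3 + 1/3*1/2 = 1/3
  d_2[Y] = 1/3*2/3 + 1/3*1/3 + 1/3*1/6 = 7/18
  d_2[Z] = 1/3*1/6 + 1/3*1/3 + 1/3*1/3 = 5/18
d_2 = (X=1/3, Y=7/18, Z=5/18)

Answer: 1/3 7/18 5/18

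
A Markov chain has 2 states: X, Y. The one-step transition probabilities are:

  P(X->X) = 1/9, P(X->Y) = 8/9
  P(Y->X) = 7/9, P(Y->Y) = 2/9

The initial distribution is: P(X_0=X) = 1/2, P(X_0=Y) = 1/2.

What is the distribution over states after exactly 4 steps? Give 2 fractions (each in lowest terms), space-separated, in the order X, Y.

Propagating the distribution step by step (d_{t+1} = d_t * P):
d_0 = (X=1/2, Y=1/2)
  d_1[X] = 1/2*1/9 + 1/2*7/9 = 4/9
  d_1[Y] = 1/2*8/9 + 1/2*2/9 = 5/9
d_1 = (X=4/9, Y=5/9)
  d_2[X] = 4/9*1/9 + 5/9*7/9 = 13/27
  d_2[Y] = 4/9*8/9 + 5/9*2/9 = 14/27
d_2 = (X=13/27, Y=14/27)
  d_3[X] = 13/27*1/9 + 14/27*7/9 = 37/81
  d_3[Y] = 13/27*8/9 + 14/27*2/9 = 44/81
d_3 = (X=37/81, Y=44/81)
  d_4[X] = 37/81*1/9 + 44/81*7/9 = 115/243
  d_4[Y] = 37/81*8/9 + 44/81*2/9 = 128/243
d_4 = (X=115/243, Y=128/243)

Answer: 115/243 128/243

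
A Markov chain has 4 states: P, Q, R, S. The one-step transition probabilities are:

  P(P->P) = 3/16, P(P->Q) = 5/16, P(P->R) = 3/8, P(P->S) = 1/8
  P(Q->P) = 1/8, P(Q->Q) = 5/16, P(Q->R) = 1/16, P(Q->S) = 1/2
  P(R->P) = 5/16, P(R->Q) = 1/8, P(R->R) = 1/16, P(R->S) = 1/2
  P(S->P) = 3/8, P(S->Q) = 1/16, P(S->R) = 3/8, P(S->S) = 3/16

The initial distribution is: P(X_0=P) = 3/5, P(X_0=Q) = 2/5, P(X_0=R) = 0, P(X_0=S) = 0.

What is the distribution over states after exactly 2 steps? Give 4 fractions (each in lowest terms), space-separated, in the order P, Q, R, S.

Propagating the distribution step by step (d_{t+1} = d_t * P):
d_0 = (P=3/5, Q=2/5, R=0, S=0)
  d_1[P] = 3/5*3/16 + 2/5*1/8 + 0*5/16 + 0*3/8 = 13/80
  d_1[Q] = 3/5*5/16 + 2/5*5/16 + 0*1/8 + 0*1/16 = 5/16
  d_1[R] = 3/5*3/8 + 2/5*1/16 + 0*1/16 + 0*3/8 = 1/4
  d_1[S] = 3/5*1/8 + 2/5*1/2 + 0*1/2 + 0*3/16 = 11/40
d_1 = (P=13/80, Q=5/16, R=1/4, S=11/40)
  d_2[P] = 13/80*3/16 + 5/16*1/8 + 1/4*5/16 + 11/40*3/8 = 321/1280
  d_2[Q] = 13/80*5/16 + 5/16*5/16 + 1/4*1/8 + 11/40*1/16 = 63/320
  d_2[R] = 13/80*3/8 + 5/16*1/16 + 1/4*1/16 + 11/40*3/8 = 51/256
  d_2[S] = 13/80*1/8 + 5/16*1/2 + 1/4*1/2 + 11/40*3/16 = 113/320
d_2 = (P=321/1280, Q=63/320, R=51/256, S=113/320)

Answer: 321/1280 63/320 51/256 113/320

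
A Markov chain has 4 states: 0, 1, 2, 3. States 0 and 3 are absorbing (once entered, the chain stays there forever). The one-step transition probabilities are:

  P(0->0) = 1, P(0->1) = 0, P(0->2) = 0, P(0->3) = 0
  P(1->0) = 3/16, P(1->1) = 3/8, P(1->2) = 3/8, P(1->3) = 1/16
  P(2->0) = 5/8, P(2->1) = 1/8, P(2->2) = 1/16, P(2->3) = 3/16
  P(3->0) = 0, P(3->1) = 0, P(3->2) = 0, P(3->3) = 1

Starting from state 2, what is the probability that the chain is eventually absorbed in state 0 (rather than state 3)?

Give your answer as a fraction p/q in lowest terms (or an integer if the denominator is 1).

Answer: 53/69

Derivation:
Let a_i = P(absorbed in 0 | start in state i).
Boundary conditions: a_0 = 1, a_3 = 0.
For each transient state i, a_i = sum_j P(i->j) * a_j:
  a_1 = 3/16*a_0 + 3/8*a_1 + 3/8*a_2 + 1/16*a_3
  a_2 = 5/8*a_0 + 1/8*a_1 + 1/16*a_2 + 3/16*a_3

Substituting a_0 = 1 and a_3 = 0, rearrange to (I - Q) a = r where r[i] = P(i -> 0):
  [5/8, -3/8] . (a_1, a_2) = 3/16
  [-1/8, 15/16] . (a_1, a_2) = 5/8

Solving yields:
  a_1 = 35/46
  a_2 = 53/69

Starting state is 2, so the absorption probability is a_2 = 53/69.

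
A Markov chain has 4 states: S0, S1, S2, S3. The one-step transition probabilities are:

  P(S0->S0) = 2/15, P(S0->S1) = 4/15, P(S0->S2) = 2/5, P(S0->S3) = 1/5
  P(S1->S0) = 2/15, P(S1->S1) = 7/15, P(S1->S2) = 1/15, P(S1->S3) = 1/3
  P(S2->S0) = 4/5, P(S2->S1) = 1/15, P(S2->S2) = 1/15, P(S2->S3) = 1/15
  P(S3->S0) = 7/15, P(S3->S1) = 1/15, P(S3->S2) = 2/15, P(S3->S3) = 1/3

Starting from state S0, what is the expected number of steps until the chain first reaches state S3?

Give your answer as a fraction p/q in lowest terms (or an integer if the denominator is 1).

Answer: 675/139

Derivation:
Let h_i = expected steps to first reach S3 from state i.
Boundary: h_S3 = 0.
First-step equations for the other states:
  h_S0 = 1 + 2/15*h_S0 + 4/15*h_S1 + 2/5*h_S2 + 1/5*h_S3
  h_S1 = 1 + 2/15*h_S0 + 7/15*h_S1 + 1/15*h_S2 + 1/3*h_S3
  h_S2 = 1 + 4/5*h_S0 + 1/15*h_S1 + 1/15*h_S2 + 1/15*h_S3

Substituting h_S3 = 0 and rearranging gives the linear system (I - Q) h = 1:
  [13/15, -4/15, -2/5] . (h_S0, h_S1, h_S2) = 1
  [-2/15, 8/15, -1/15] . (h_S0, h_S1, h_S2) = 1
  [-4/5, -1/15, 14/15] . (h_S0, h_S1, h_S2) = 1

Solving yields:
  h_S0 = 675/139
  h_S1 = 525/139
  h_S2 = 765/139

Starting state is S0, so the expected hitting time is h_S0 = 675/139.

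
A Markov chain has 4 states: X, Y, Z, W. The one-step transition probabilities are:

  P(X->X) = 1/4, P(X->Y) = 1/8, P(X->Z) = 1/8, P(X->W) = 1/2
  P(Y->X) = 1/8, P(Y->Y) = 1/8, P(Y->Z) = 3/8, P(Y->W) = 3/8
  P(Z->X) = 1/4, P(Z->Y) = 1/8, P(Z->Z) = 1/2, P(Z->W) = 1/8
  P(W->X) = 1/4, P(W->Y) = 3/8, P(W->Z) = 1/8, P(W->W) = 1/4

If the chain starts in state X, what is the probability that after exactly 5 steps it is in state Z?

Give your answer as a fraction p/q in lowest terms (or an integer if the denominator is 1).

Computing P^5 by repeated multiplication:
P^1 =
  X: [1/4, 1/8, 1/8, 1/2]
  Y: [1/8, 1/8, 3/8, 3/8]
  Z: [1/4, 1/8, 1/2, 1/8]
  W: [1/4, 3/8, 1/8, 1/4]
P^2 =
  X: [15/64, 1/4, 13/64, 5/16]
  Y: [15/64, 7/32, 19/64, 1/4]
  Z: [15/64, 5/32, 11/32, 17/64]
  W: [13/64, 3/16, 17/64, 11/32]
P^3 =
  X: [7/32, 13/64, 135/512, 161/512]
  Y: [57/256, 3/16, 149/512, 153/512]
  Z: [59/256, 49/256, 75/256, 73/256]
  W: [29/128, 27/128, 139/512, 149/512]
P^4 =
  X: [115/512, 417/2048, 1125/4096, 1217/4096]
  Y: [29/128, 409/2048, 1151/4096, 1199/4096]
  Z: [463/2048, 201/1024, 579/2048, 151/512]
  W: [229/1024, 405/2048, 1145/4096, 1225/4096]
P^5 =
  X: [3679/16384, 3265/16384, 9139/32768, 9741/32768]
  Y: [3687/16384, 3247/16384, 9185/32768, 9715/32768]
  Z: [1847/8192, 407/2048, 4589/16384, 4845/16384]
  W: [3691/16384, 3273/16384, 9151/32768, 9689/32768]

(P^5)[X -> Z] = 9139/32768

Answer: 9139/32768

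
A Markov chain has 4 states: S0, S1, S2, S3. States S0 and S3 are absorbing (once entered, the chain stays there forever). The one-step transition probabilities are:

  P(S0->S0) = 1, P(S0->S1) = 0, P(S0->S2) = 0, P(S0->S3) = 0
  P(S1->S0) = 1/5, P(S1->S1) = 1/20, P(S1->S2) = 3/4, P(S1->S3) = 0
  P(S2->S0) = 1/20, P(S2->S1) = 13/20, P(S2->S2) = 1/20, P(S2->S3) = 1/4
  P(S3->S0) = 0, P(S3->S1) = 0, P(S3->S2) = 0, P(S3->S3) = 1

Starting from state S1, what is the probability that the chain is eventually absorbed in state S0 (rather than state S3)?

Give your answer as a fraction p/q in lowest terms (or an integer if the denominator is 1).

Answer: 91/166

Derivation:
Let a_i = P(absorbed in S0 | start in state i).
Boundary conditions: a_S0 = 1, a_S3 = 0.
For each transient state i, a_i = sum_j P(i->j) * a_j:
  a_S1 = 1/5*a_S0 + 1/20*a_S1 + 3/4*a_S2 + 0*a_S3
  a_S2 = 1/20*a_S0 + 13/20*a_S1 + 1/20*a_S2 + 1/4*a_S3

Substituting a_S0 = 1 and a_S3 = 0, rearrange to (I - Q) a = r where r[i] = P(i -> S0):
  [19/20, -3/4] . (a_S1, a_S2) = 1/5
  [-13/20, 19/20] . (a_S1, a_S2) = 1/20

Solving yields:
  a_S1 = 91/166
  a_S2 = 71/166

Starting state is S1, so the absorption probability is a_S1 = 91/166.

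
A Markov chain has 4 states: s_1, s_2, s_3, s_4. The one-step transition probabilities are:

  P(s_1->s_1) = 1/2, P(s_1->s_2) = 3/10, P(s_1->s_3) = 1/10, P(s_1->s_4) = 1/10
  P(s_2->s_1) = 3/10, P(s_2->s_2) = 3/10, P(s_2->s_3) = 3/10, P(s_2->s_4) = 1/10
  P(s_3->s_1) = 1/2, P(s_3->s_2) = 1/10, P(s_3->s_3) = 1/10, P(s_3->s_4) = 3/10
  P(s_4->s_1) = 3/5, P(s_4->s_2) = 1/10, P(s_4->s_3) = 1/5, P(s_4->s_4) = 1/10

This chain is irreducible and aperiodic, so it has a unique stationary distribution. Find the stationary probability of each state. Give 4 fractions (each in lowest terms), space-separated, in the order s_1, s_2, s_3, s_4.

Answer: 239/514 62/257 83/514 34/257

Derivation:
The stationary distribution satisfies pi = pi * P, i.e.:
  pi_s_1 = 1/2*pi_s_1 + 3/10*pi_s_2 + 1/2*pi_s_3 + 3/5*pi_s_4
  pi_s_2 = 3/10*pi_s_1 + 3/10*pi_s_2 + 1/10*pi_s_3 + 1/10*pi_s_4
  pi_s_3 = 1/10*pi_s_1 + 3/10*pi_s_2 + 1/10*pi_s_3 + 1/5*pi_s_4
  pi_s_4 = 1/10*pi_s_1 + 1/10*pi_s_2 + 3/10*pi_s_3 + 1/10*pi_s_4
with normalization: pi_s_1 + pi_s_2 + pi_s_3 + pi_s_4 = 1.

Using the first 3 balance equations plus normalization, the linear system A*pi = b is:
  [-1/2, 3/10, 1/2, 3/5] . pi = 0
  [3/10, -7/10, 1/10, 1/10] . pi = 0
  [1/10, 3/10, -9/10, 1/5] . pi = 0
  [1, 1, 1, 1] . pi = 1

Solving yields:
  pi_s_1 = 239/514
  pi_s_2 = 62/257
  pi_s_3 = 83/514
  pi_s_4 = 34/257

Verification (pi * P):
  239/514*1/2 + 62/257*3/10 + 83/514*1/2 + 34/257*3/5 = 239/514 = pi_s_1  (ok)
  239/514*3/10 + 62/257*3/10 + 83/514*1/10 + 34/257*1/10 = 62/257 = pi_s_2  (ok)
  239/514*1/10 + 62/257*3/10 + 83/514*1/10 + 34/257*1/5 = 83/514 = pi_s_3  (ok)
  239/514*1/10 + 62/257*1/10 + 83/514*3/10 + 34/257*1/10 = 34/257 = pi_s_4  (ok)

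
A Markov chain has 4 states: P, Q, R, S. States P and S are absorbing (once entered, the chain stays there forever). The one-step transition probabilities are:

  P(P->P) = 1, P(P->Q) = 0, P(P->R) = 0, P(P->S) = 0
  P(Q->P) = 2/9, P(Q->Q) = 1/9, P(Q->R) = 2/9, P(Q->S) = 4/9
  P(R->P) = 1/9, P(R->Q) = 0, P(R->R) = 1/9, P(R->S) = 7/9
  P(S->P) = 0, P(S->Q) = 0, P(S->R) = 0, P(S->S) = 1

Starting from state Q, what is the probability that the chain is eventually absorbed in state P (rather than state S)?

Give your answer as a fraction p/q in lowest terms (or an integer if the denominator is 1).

Answer: 9/32

Derivation:
Let a_i = P(absorbed in P | start in state i).
Boundary conditions: a_P = 1, a_S = 0.
For each transient state i, a_i = sum_j P(i->j) * a_j:
  a_Q = 2/9*a_P + 1/9*a_Q + 2/9*a_R + 4/9*a_S
  a_R = 1/9*a_P + 0*a_Q + 1/9*a_R + 7/9*a_S

Substituting a_P = 1 and a_S = 0, rearrange to (I - Q) a = r where r[i] = P(i -> P):
  [8/9, -2/9] . (a_Q, a_R) = 2/9
  [0, 8/9] . (a_Q, a_R) = 1/9

Solving yields:
  a_Q = 9/32
  a_R = 1/8

Starting state is Q, so the absorption probability is a_Q = 9/32.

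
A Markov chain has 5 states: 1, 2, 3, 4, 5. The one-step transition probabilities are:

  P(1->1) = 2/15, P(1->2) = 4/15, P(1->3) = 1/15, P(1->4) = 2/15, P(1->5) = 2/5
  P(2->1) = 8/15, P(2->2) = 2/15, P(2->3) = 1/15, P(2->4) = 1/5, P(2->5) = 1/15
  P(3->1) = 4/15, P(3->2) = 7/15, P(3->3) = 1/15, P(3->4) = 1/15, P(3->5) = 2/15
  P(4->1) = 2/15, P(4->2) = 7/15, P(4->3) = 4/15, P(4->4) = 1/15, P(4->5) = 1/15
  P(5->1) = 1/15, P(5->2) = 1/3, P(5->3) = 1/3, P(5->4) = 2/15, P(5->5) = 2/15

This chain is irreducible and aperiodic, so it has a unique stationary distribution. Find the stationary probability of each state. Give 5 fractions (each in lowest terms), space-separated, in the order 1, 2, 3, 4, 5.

The stationary distribution satisfies pi = pi * P, i.e.:
  pi_1 = 2/15*pi_1 + 8/15*pi_2 + 4/15*pi_3 + 2/15*pi_4 + 1/15*pi_5
  pi_2 = 4/15*pi_1 + 2/15*pi_2 + 7/15*pi_3 + 7/15*pi_4 + 1/3*pi_5
  pi_3 = 1/15*pi_1 + 1/15*pi_2 + 1/15*pi_3 + 4/15*pi_4 + 1/3*pi_5
  pi_4 = 2/15*pi_1 + 1/5*pi_2 + 1/15*pi_3 + 1/15*pi_4 + 2/15*pi_5
  pi_5 = 2/5*pi_1 + 1/15*pi_2 + 2/15*pi_3 + 1/15*pi_4 + 2/15*pi_5
with normalization: pi_1 + pi_2 + pi_3 + pi_4 + pi_5 = 1.

Using the first 4 balance equations plus normalization, the linear system A*pi = b is:
  [-13/15, 8/15, 4/15, 2/15, 1/15] . pi = 0
  [4/15, -13/15, 7/15, 7/15, 1/3] . pi = 0
  [1/15, 1/15, -14/15, 4/15, 1/3] . pi = 0
  [2/15, 1/5, 1/15, -14/15, 2/15] . pi = 0
  [1, 1, 1, 1, 1] . pi = 1

Solving yields:
  pi_1 = 21591/83689
  pi_2 = 24600/83689
  pi_3 = 11706/83689
  pi_4 = 11267/83689
  pi_5 = 14525/83689

Verification (pi * P):
  21591/83689*2/15 + 24600/83689*8/15 + 11706/83689*4/15 + 11267/83689*2/15 + 14525/83689*1/15 = 21591/83689 = pi_1  (ok)
  21591/83689*4/15 + 24600/83689*2/15 + 11706/83689*7/15 + 11267/83689*7/15 + 14525/83689*1/3 = 24600/83689 = pi_2  (ok)
  21591/83689*1/15 + 24600/83689*1/15 + 11706/83689*1/15 + 11267/83689*4/15 + 14525/83689*1/3 = 11706/83689 = pi_3  (ok)
  21591/83689*2/15 + 24600/83689*1/5 + 11706/83689*1/15 + 11267/83689*1/15 + 14525/83689*2/15 = 11267/83689 = pi_4  (ok)
  21591/83689*2/5 + 24600/83689*1/15 + 11706/83689*2/15 + 11267/83689*1/15 + 14525/83689*2/15 = 14525/83689 = pi_5  (ok)

Answer: 21591/83689 24600/83689 11706/83689 11267/83689 14525/83689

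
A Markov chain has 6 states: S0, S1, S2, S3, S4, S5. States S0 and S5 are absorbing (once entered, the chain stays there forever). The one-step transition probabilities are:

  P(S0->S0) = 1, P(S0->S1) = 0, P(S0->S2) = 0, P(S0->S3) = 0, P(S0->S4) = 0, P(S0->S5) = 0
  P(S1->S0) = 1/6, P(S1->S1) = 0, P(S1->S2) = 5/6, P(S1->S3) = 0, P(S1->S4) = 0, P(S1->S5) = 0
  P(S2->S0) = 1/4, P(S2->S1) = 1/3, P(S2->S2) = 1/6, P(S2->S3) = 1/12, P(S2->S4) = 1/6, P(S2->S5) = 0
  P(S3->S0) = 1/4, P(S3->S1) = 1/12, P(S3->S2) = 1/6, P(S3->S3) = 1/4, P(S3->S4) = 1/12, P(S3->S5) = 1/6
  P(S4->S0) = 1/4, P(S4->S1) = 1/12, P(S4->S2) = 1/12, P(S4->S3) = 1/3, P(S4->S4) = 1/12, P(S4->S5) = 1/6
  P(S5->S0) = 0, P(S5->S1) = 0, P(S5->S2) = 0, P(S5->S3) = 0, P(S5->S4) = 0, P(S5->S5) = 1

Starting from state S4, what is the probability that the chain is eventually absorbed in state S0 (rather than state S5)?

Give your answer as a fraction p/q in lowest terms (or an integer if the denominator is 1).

Answer: 560/817

Derivation:
Let a_i = P(absorbed in S0 | start in state i).
Boundary conditions: a_S0 = 1, a_S5 = 0.
For each transient state i, a_i = sum_j P(i->j) * a_j:
  a_S1 = 1/6*a_S0 + 0*a_S1 + 5/6*a_S2 + 0*a_S3 + 0*a_S4 + 0*a_S5
  a_S2 = 1/4*a_S0 + 1/3*a_S1 + 1/6*a_S2 + 1/12*a_S3 + 1/6*a_S4 + 0*a_S5
  a_S3 = 1/4*a_S0 + 1/12*a_S1 + 1/6*a_S2 + 1/4*a_S3 + 1/12*a_S4 + 1/6*a_S5
  a_S4 = 1/4*a_S0 + 1/12*a_S1 + 1/12*a_S2 + 1/3*a_S3 + 1/12*a_S4 + 1/6*a_S5

Substituting a_S0 = 1 and a_S5 = 0, rearrange to (I - Q) a = r where r[i] = P(i -> S0):
  [1, -5/6, 0, 0] . (a_S1, a_S2, a_S3, a_S4) = 1/6
  [-1/3, 5/6, -1/12, -1/6] . (a_S1, a_S2, a_S3, a_S4) = 1/4
  [-1/12, -1/6, 3/4, -1/12] . (a_S1, a_S2, a_S3, a_S4) = 1/4
  [-1/12, -1/12, -1/3, 11/12] . (a_S1, a_S2, a_S3, a_S4) = 1/4

Solving yields:
  a_S1 = 38/43
  a_S2 = 37/43
  a_S3 = 571/817
  a_S4 = 560/817

Starting state is S4, so the absorption probability is a_S4 = 560/817.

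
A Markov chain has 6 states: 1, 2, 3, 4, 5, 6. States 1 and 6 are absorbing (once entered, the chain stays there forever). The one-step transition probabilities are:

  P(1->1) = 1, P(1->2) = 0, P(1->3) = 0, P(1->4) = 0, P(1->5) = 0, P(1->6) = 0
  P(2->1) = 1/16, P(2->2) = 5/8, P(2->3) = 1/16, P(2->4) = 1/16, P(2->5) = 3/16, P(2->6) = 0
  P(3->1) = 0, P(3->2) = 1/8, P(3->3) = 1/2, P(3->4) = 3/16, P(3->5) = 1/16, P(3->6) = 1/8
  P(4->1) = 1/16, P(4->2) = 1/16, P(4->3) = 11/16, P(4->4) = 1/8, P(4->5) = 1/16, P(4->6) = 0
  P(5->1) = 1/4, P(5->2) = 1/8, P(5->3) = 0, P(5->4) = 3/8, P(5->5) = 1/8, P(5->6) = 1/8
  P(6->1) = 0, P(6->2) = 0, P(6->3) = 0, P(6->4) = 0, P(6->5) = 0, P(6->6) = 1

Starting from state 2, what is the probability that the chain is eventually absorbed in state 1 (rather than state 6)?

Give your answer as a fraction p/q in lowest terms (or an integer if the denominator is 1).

Let a_i = P(absorbed in 1 | start in state i).
Boundary conditions: a_1 = 1, a_6 = 0.
For each transient state i, a_i = sum_j P(i->j) * a_j:
  a_2 = 1/16*a_1 + 5/8*a_2 + 1/16*a_3 + 1/16*a_4 + 3/16*a_5 + 0*a_6
  a_3 = 0*a_1 + 1/8*a_2 + 1/2*a_3 + 3/16*a_4 + 1/16*a_5 + 1/8*a_6
  a_4 = 1/16*a_1 + 1/16*a_2 + 11/16*a_3 + 1/8*a_4 + 1/16*a_5 + 0*a_6
  a_5 = 1/4*a_1 + 1/8*a_2 + 0*a_3 + 3/8*a_4 + 1/8*a_5 + 1/8*a_6

Substituting a_1 = 1 and a_6 = 0, rearrange to (I - Q) a = r where r[i] = P(i -> 1):
  [3/8, -1/16, -1/16, -3/16] . (a_2, a_3, a_4, a_5) = 1/16
  [-1/8, 1/2, -3/16, -1/16] . (a_2, a_3, a_4, a_5) = 0
  [-1/16, -11/16, 7/8, -1/16] . (a_2, a_3, a_4, a_5) = 1/16
  [-1/8, 0, -3/8, 7/8] . (a_2, a_3, a_4, a_5) = 1/4

Solving yields:
  a_2 = 1194/2009
  a_3 = 113/287
  a_4 = 932/2009
  a_5 = 1144/2009

Starting state is 2, so the absorption probability is a_2 = 1194/2009.

Answer: 1194/2009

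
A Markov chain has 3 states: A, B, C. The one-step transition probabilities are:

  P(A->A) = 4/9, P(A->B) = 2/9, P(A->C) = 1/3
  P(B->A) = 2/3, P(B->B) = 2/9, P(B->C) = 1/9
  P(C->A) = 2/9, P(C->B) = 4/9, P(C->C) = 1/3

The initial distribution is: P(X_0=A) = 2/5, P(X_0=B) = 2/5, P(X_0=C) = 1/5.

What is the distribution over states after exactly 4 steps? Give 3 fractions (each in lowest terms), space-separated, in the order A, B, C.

Propagating the distribution step by step (d_{t+1} = d_t * P):
d_0 = (A=2/5, B=2/5, C=1/5)
  d_1[A] = 2/5*4/9 + 2/5*2/3 + 1/5*2/9 = 22/45
  d_1[B] = 2/5*2/9 + 2/5*2/9 + 1/5*4/9 = 4/15
  d_1[C] = 2/5*1/3 + 2/5*1/9 + 1/5*1/3 = 11/45
d_1 = (A=22/45, B=4/15, C=11/45)
  d_2[A] = 22/45*4/9 + 4/15*2/3 + 11/45*2/9 = 182/405
  d_2[B] = 22/45*2/9 + 4/15*2/9 + 11/45*4/9 = 112/405
  d_2[C] = 22/45*1/3 + 4/15*1/9 + 11/45*1/3 = 37/135
d_2 = (A=182/405, B=112/405, C=37/135)
  d_3[A] = 182/405*4/9 + 112/405*2/3 + 37/135*2/9 = 1622/3645
  d_3[B] = 182/405*2/9 + 112/405*2/9 + 37/135*4/9 = 344/1215
  d_3[C] = 182/405*1/3 + 112/405*1/9 + 37/135*1/3 = 991/3645
d_3 = (A=1622/3645, B=344/1215, C=991/3645)
  d_4[A] = 1622/3645*4/9 + 344/1215*2/3 + 991/3645*2/9 = 14662/32805
  d_4[B] = 1622/3645*2/9 + 344/1215*2/9 + 991/3645*4/9 = 9272/32805
  d_4[C] = 1622/3645*1/3 + 344/1215*1/9 + 991/3645*1/3 = 2957/10935
d_4 = (A=14662/32805, B=9272/32805, C=2957/10935)

Answer: 14662/32805 9272/32805 2957/10935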